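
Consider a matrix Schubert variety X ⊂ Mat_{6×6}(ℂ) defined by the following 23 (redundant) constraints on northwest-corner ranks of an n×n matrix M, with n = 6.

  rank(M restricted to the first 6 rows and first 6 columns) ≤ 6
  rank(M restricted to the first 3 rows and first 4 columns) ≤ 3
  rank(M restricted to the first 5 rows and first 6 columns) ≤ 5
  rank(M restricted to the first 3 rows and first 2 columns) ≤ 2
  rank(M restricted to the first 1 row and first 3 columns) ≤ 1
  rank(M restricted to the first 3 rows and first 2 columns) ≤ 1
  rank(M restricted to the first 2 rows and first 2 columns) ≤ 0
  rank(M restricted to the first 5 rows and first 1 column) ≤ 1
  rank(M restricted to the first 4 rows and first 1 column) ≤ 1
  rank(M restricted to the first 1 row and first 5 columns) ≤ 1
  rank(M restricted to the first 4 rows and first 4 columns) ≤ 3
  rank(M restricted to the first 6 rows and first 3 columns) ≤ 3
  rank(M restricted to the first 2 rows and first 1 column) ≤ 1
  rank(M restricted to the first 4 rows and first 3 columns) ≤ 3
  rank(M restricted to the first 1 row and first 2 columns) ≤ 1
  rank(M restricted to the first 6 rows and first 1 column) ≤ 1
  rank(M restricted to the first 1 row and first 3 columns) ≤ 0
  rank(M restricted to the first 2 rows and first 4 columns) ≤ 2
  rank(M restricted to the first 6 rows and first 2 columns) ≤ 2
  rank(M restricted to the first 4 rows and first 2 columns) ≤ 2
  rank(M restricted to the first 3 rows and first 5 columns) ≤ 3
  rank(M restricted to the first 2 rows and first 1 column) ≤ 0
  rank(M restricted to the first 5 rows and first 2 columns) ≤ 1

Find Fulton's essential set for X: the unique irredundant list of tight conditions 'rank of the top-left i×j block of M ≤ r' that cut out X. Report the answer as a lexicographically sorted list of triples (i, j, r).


Propagating the 23 rank bounds to every northwest block:

  R[1]: 0 0 0 1 1 1
  R[2]: 0 0 1 2 2 2
  R[3]: 1 1 2 3 3 3
  R[4]: 1 1 2 3 4 4
  R[5]: 1 1 2 3 4 5
  R[6]: 1 2 3 4 5 6

the unique w with this rank table is (4, 3, 1, 5, 6, 2).

ℓ(w)=7; the 3 essential cells (i,j,r):

[(1, 3, 0), (2, 2, 0), (5, 2, 1)]


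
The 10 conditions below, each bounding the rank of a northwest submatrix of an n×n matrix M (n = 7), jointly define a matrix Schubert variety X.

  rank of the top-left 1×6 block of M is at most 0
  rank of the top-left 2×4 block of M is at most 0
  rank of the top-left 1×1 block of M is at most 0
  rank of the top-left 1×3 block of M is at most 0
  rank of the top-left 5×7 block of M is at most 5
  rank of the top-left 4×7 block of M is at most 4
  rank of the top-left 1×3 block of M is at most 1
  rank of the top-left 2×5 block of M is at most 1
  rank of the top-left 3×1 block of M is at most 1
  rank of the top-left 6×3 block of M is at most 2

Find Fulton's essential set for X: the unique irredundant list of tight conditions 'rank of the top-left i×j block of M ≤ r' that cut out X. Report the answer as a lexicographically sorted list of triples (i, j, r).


The tightest implied rank at each (i,j), from the 10 conditions:

  i=1: 0 0 0 0 0 0 1
  i=2: 0 0 0 0 1 1 2
  i=3: 1 1 1 1 2 2 3
  i=4: 1 2 2 2 3 3 4
  i=5: 1 2 2 3 4 4 5
  i=6: 1 2 2 3 4 5 6
  i=7: 1 2 3 4 5 6 7

reading off 1-entries of Δ²R: w = (7, 5, 1, 2, 4, 6, 3).

ℓ(w)=12; the 3 essential cells (i,j,r):

[(1, 6, 0), (2, 4, 0), (6, 3, 2)]


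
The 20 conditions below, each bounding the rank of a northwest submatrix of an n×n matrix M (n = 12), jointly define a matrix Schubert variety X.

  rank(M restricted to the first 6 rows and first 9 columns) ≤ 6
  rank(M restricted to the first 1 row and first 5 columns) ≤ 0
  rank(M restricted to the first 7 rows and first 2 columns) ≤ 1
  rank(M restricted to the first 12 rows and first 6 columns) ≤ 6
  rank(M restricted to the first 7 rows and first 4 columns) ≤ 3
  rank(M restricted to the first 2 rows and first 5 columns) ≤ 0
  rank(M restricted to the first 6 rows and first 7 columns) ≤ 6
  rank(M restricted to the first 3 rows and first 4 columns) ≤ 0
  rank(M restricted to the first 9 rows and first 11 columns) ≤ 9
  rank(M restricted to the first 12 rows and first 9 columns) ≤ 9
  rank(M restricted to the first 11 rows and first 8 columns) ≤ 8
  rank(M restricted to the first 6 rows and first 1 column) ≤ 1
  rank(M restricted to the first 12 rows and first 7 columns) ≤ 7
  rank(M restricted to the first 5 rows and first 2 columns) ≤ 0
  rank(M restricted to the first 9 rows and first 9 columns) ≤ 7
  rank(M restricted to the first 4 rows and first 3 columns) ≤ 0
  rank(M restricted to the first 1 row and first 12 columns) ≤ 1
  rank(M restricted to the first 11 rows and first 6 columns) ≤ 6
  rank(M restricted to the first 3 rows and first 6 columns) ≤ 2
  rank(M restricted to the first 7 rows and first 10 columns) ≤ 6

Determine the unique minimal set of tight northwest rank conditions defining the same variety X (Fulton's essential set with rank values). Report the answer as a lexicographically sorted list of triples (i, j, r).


Rank table r_w(12×12) implied by the 20 constraints:

  0  0  0  0  0  1  1  1  1  1  1  1
  0  0  0  0  0  1  2  2  2  2  2  2
  0  0  0  0  1  2  3  3  3  3  3  3
  0  0  0  1  2  3  4  4  4  4  4  4
  0  0  1  2  3  4  5  5  5  5  5  5
  1  1  2  3  4  5  6  6  6  6  6  6
  1  1  2  3  4  5  6  6  6  6  7  7
  1  2  3  4  5  6  7  7  7  7  8  8
  1  2  3  4  5  6  7  7  7  8  9  9
  1  2  3  4  5  6  7  8  8  9  10  10
  1  2  3  4  5  6  7  8  9  10  11  11
  1  2  3  4  5  6  7  8  9  10  11  12

so w = (6, 7, 5, 4, 3, 1, 11, 2, 10, 8, 9, 12).

Rothe diagram D(w) (25 cells), 7 SE-corners (essential conditions):

[(2, 5, 0), (3, 4, 0), (4, 3, 0), (5, 2, 0), (7, 2, 1), (7, 10, 6), (9, 9, 7)]


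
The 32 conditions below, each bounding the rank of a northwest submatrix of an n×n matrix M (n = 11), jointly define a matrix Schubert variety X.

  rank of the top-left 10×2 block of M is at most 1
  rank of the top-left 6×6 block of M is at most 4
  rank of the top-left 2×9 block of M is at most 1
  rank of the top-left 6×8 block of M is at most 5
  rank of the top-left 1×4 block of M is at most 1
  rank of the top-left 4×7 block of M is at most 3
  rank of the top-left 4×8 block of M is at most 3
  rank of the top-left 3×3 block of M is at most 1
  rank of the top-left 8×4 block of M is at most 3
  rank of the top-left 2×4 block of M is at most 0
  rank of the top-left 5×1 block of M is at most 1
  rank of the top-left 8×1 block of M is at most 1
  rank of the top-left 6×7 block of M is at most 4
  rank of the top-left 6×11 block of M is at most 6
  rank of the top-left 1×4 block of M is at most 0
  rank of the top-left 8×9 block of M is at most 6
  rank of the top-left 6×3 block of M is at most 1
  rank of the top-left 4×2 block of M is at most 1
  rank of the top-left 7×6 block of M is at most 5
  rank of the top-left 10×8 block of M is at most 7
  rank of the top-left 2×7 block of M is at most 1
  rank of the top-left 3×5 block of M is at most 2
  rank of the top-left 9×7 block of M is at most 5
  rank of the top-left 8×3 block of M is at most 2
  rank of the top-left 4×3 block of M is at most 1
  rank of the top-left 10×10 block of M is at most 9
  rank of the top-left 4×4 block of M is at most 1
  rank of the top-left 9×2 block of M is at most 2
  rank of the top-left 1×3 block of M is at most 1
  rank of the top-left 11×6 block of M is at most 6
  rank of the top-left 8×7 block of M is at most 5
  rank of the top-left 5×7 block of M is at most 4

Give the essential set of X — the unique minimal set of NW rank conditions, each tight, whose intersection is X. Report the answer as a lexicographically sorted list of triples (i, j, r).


Reconstructing r_w from the 32 given conditions:

  0, 0, 0, 0, 1, 1, 1, 1, 1, 1, 1
  0, 0, 0, 0, 1, 1, 1, 1, 1, 2, 2
  1, 1, 1, 1, 2, 2, 2, 2, 2, 3, 3
  1, 1, 1, 1, 2, 3, 3, 3, 3, 4, 4
  1, 1, 1, 2, 3, 4, 4, 4, 4, 5, 5
  1, 1, 1, 2, 3, 4, 4, 5, 5, 6, 6
  1, 1, 2, 3, 4, 5, 5, 6, 6, 7, 7
  1, 1, 2, 3, 4, 5, 5, 6, 6, 7, 8
  1, 1, 2, 3, 4, 5, 5, 6, 7, 8, 9
  1, 1, 2, 3, 4, 5, 6, 7, 8, 9, 10
  1, 2, 3, 4, 5, 6, 7, 8, 9, 10, 11

reading off 1-entries of Δ²R: w = (5, 10, 1, 6, 4, 8, 3, 11, 9, 7, 2).

ℓ(w)=27; the 8 essential cells (i,j,r):

[(2, 4, 0), (2, 9, 1), (4, 4, 1), (6, 3, 1), (6, 7, 4), (8, 9, 6), (9, 7, 5), (10, 2, 1)]


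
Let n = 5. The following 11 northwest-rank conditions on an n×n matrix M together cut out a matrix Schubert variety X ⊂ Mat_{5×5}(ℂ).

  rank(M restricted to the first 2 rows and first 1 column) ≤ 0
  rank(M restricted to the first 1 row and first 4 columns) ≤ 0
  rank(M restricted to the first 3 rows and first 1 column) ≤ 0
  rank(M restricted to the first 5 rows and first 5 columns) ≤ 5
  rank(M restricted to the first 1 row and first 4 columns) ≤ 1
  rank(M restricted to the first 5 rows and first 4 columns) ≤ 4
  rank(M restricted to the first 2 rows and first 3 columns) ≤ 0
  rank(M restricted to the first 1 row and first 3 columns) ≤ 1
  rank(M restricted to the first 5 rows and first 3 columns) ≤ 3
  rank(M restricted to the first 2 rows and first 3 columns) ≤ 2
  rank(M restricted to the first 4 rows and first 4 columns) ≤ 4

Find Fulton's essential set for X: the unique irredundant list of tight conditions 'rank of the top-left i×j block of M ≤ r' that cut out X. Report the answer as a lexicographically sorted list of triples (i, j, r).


The tightest implied rank at each (i,j), from the 11 conditions:

  i=1: 0 | 0 | 0 | 0 | 1
  i=2: 0 | 0 | 0 | 1 | 2
  i=3: 0 | 1 | 1 | 2 | 3
  i=4: 1 | 2 | 2 | 3 | 4
  i=5: 1 | 2 | 3 | 4 | 5

hence w(1..5) = (5, 4, 2, 1, 3).

ℓ(w)=8; the 3 essential cells (i,j,r):

[(1, 4, 0), (2, 3, 0), (3, 1, 0)]


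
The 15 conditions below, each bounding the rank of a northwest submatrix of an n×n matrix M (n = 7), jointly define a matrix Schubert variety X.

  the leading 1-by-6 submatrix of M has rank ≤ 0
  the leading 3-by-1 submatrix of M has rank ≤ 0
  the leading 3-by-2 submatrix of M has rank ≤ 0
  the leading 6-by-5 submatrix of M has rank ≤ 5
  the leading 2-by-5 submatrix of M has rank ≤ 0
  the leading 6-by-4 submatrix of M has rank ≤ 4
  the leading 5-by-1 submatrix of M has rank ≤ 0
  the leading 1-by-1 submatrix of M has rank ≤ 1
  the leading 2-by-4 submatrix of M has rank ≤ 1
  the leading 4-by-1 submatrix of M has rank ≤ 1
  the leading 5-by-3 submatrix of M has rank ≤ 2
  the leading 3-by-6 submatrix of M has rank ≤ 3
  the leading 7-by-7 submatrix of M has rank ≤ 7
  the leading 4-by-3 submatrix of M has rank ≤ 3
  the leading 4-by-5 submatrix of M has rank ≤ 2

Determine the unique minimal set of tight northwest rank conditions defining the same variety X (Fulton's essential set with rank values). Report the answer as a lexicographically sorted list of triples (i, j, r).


Propagating the 15 rank bounds to every northwest block:

  R[1]: 0, 0, 0, 0, 0, 0, 1
  R[2]: 0, 0, 0, 0, 0, 1, 2
  R[3]: 0, 0, 1, 1, 1, 2, 3
  R[4]: 0, 1, 2, 2, 2, 3, 4
  R[5]: 0, 1, 2, 3, 3, 4, 5
  R[6]: 1, 2, 3, 4, 4, 5, 6
  R[7]: 1, 2, 3, 4, 5, 6, 7

second differences of R give the permutation w = (7, 6, 3, 2, 4, 1, 5).

|D(w)|=15, |Ess(w)|=4:

[(1, 6, 0), (2, 5, 0), (3, 2, 0), (5, 1, 0)]


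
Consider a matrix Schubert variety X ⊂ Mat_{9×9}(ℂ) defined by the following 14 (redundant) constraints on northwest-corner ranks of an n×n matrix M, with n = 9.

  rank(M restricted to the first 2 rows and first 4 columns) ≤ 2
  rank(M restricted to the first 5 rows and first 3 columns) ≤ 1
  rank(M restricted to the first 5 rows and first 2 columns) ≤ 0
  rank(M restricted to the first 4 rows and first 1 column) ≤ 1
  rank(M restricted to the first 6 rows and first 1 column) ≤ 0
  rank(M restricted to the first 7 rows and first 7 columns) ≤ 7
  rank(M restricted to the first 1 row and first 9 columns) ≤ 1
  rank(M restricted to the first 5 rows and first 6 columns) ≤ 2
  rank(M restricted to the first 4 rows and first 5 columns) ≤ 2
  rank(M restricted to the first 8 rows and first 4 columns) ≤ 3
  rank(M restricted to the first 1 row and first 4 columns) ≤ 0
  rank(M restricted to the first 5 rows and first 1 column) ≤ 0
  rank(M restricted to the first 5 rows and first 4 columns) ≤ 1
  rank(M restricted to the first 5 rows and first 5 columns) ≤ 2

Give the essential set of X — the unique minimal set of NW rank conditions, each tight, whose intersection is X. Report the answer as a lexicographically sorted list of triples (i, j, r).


Reconstructing r_w from the 14 given conditions:

  row 1: 0 0 0 0 1 1 1 1 1
  row 2: 0 0 1 1 2 2 2 2 2
  row 3: 0 0 1 1 2 2 3 3 3
  row 4: 0 0 1 1 2 2 3 4 4
  row 5: 0 0 1 1 2 2 3 4 5
  row 6: 0 1 2 2 3 3 4 5 6
  row 7: 1 2 3 3 4 4 5 6 7
  row 8: 1 2 3 3 4 5 6 7 8
  row 9: 1 2 3 4 5 6 7 8 9

reading off 1-entries of Δ²R: w = (5, 3, 7, 8, 9, 2, 1, 6, 4).

Fulton essential set (6 of the 20 Rothe cells):

[(1, 4, 0), (5, 2, 0), (5, 4, 1), (5, 6, 2), (6, 1, 0), (8, 4, 3)]


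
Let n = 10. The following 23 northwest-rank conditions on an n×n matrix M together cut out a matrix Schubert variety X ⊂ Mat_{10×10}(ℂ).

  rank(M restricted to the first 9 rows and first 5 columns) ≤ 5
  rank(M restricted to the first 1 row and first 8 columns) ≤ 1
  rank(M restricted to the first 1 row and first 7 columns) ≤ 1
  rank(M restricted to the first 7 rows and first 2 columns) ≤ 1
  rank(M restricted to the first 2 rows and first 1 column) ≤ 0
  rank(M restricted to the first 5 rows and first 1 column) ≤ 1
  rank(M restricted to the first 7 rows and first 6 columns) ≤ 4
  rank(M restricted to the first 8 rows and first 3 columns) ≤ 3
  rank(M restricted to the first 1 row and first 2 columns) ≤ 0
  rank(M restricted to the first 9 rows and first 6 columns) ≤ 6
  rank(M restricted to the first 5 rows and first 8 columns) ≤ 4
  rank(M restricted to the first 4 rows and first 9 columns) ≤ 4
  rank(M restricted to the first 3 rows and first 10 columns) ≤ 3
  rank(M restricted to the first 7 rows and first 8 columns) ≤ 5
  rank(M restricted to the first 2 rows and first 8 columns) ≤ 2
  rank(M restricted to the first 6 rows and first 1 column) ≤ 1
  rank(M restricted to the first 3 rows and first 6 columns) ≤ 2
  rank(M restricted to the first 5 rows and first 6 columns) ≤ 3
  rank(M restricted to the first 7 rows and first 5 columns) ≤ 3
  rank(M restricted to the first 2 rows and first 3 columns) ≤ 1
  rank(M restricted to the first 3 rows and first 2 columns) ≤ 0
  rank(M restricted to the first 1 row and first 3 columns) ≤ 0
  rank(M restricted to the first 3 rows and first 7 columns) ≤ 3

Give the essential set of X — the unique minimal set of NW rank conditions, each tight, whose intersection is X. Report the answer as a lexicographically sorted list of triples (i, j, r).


Computing R[i][j] = min implied NW-rank bound (n=10, 23 conditions):

  row 1: 0 0 0 1 1 1 1 1 1 1
  row 2: 0 0 1 2 2 2 2 2 2 2
  row 3: 0 0 1 2 2 2 3 3 3 3
  row 4: 1 1 2 3 3 3 4 4 4 4
  row 5: 1 1 2 3 3 3 4 4 5 5
  row 6: 1 1 2 3 3 4 5 5 6 6
  row 7: 1 1 2 3 3 4 5 5 6 7
  row 8: 1 2 3 4 4 5 6 6 7 8
  row 9: 1 2 3 4 5 6 7 7 8 9
  row 10: 1 2 3 4 5 6 7 8 9 10

second differences of R give the permutation w = (4, 3, 7, 1, 9, 6, 10, 2, 5, 8).

ℓ(w)=18; the 8 essential cells (i,j,r):

[(1, 3, 0), (3, 2, 0), (3, 6, 2), (5, 6, 3), (5, 8, 4), (7, 2, 1), (7, 5, 3), (7, 8, 5)]


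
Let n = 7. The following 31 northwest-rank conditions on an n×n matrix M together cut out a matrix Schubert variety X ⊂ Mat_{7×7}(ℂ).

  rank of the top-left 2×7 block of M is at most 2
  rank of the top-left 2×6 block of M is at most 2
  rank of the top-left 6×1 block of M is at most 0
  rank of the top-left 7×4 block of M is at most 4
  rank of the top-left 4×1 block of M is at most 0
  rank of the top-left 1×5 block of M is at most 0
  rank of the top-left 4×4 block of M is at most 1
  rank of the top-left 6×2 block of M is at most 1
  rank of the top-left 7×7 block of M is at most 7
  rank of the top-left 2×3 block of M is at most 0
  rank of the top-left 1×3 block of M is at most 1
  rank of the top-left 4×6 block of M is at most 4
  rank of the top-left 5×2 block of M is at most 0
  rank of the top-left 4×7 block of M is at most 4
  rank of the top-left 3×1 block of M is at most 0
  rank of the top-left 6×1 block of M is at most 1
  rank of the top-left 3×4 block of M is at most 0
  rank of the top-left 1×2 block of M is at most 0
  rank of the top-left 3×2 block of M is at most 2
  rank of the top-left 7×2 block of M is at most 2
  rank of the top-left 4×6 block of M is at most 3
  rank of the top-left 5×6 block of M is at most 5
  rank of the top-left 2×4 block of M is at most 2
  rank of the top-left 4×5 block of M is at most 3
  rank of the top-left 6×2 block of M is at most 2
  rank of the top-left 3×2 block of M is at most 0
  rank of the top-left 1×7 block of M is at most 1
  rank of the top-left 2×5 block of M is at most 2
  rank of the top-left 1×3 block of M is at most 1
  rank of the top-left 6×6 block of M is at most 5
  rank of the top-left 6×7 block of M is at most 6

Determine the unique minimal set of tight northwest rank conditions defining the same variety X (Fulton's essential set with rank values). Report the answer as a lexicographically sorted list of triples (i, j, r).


Computing R[i][j] = min implied NW-rank bound (n=7, 31 conditions):

  0 0 0 0 0 1 1
  0 0 0 0 1 2 2
  0 0 0 0 1 2 3
  0 0 1 1 2 3 4
  0 0 1 2 3 4 5
  0 1 2 3 4 5 6
  1 2 3 4 5 6 7

hence w(1..7) = (6, 5, 7, 3, 4, 2, 1).

Rothe diagram D(w) (18 cells), 4 SE-corners (essential conditions):

[(1, 5, 0), (3, 4, 0), (5, 2, 0), (6, 1, 0)]


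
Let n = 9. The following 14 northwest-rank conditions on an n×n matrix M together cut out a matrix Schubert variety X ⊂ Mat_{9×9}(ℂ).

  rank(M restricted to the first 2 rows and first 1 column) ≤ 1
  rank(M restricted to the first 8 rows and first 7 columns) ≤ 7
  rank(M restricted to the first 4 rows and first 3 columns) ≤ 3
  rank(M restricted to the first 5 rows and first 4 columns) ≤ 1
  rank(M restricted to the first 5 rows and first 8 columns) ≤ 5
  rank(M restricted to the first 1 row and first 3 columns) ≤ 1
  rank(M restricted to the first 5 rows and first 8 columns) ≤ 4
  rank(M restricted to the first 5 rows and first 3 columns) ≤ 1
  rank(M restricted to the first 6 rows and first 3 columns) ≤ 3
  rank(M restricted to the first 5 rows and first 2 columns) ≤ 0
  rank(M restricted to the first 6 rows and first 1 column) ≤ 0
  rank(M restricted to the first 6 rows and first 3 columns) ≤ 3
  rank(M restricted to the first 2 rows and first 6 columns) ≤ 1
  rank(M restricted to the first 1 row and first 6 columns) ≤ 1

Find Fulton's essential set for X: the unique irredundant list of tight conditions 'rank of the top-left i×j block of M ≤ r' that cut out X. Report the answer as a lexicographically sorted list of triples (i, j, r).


Rank table r_w(9×9) implied by the 14 constraints:

  i=1: 0  0  1  1  1  1  1  1  1
  i=2: 0  0  1  1  1  1  2  2  2
  i=3: 0  0  1  1  2  2  3  3  3
  i=4: 0  0  1  1  2  3  4  4  4
  i=5: 0  0  1  1  2  3  4  4  5
  i=6: 0  1  2  2  3  4  5  5  6
  i=7: 1  2  3  3  4  5  6  6  7
  i=8: 1  2  3  4  5  6  7  7  8
  i=9: 1  2  3  4  5  6  7  8  9

giving w = (3, 7, 5, 6, 9, 2, 1, 4, 8) via Δ²R.

Rothe diagram D(w) (18 cells), 5 SE-corners (essential conditions):

[(2, 6, 1), (5, 2, 0), (5, 4, 1), (5, 8, 4), (6, 1, 0)]


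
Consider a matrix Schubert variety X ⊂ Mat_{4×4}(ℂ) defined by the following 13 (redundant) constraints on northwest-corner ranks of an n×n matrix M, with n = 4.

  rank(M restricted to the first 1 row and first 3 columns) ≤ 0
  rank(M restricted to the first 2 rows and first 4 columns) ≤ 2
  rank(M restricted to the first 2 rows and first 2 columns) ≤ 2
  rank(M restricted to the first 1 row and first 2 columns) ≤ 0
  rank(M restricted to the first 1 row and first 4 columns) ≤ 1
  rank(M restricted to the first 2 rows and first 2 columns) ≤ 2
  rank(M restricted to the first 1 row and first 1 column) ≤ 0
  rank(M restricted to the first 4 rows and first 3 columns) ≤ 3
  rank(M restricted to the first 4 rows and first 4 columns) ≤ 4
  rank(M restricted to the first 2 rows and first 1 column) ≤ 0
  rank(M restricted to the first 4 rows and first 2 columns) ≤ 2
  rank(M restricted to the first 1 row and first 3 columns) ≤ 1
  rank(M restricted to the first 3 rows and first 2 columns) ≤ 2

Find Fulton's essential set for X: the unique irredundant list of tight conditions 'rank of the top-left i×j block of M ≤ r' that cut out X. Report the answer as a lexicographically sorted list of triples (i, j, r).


The tightest implied rank at each (i,j), from the 13 conditions:

  0 0 0 1
  0 1 1 2
  1 2 2 3
  1 2 3 4

giving w = (4, 2, 1, 3) via Δ²R.

Fulton essential set (2 of the 4 Rothe cells):

[(1, 3, 0), (2, 1, 0)]


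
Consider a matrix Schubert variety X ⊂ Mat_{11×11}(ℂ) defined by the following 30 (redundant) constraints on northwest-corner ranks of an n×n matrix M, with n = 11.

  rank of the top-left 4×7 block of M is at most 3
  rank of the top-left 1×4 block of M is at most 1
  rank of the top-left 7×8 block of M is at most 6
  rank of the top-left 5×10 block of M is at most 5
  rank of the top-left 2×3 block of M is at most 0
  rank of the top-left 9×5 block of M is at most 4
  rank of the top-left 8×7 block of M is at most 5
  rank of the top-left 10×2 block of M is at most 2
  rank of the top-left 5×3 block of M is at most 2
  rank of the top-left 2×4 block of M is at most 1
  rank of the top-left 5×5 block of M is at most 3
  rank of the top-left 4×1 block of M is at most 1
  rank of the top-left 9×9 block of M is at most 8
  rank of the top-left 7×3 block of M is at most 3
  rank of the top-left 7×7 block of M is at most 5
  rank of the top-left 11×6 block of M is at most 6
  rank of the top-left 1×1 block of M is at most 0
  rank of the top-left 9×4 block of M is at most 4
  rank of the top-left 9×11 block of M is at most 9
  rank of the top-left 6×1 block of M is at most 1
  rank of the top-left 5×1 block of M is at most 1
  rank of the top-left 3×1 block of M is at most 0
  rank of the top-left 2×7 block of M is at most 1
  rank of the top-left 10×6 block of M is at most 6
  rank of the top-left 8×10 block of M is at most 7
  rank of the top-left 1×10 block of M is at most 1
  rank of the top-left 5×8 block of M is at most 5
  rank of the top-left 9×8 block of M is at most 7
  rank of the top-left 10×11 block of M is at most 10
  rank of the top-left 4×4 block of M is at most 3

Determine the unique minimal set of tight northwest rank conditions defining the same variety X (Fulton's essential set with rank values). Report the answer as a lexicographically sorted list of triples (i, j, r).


Rank table r_w(11×11) implied by the 30 constraints:

  i=1: 0  0  0  1  1  1  1  1  1  1  1
  i=2: 0  0  0  1  1  1  1  2  2  2  2
  i=3: 0  1  1  2  2  2  2  3  3  3  3
  i=4: 1  2  2  3  3  3  3  4  4  4  4
  i=5: 1  2  2  3  3  4  4  5  5  5  5
  i=6: 1  2  3  4  4  5  5  6  6  6  6
  i=7: 1  2  3  4  4  5  5  6  7  7  7
  i=8: 1  2  3  4  4  5  5  6  7  7  8
  i=9: 1  2  3  4  4  5  6  7  8  8  9
  i=10: 1  2  3  4  5  6  7  8  9  9  10
  i=11: 1  2  3  4  5  6  7  8  9  10  11

second differences of R give the permutation w = (4, 8, 2, 1, 6, 3, 9, 11, 7, 5, 10).

ℓ(w)=18; the 8 essential cells (i,j,r):

[(2, 3, 0), (2, 7, 1), (3, 1, 0), (5, 3, 2), (5, 5, 3), (8, 7, 5), (8, 10, 7), (9, 5, 4)]


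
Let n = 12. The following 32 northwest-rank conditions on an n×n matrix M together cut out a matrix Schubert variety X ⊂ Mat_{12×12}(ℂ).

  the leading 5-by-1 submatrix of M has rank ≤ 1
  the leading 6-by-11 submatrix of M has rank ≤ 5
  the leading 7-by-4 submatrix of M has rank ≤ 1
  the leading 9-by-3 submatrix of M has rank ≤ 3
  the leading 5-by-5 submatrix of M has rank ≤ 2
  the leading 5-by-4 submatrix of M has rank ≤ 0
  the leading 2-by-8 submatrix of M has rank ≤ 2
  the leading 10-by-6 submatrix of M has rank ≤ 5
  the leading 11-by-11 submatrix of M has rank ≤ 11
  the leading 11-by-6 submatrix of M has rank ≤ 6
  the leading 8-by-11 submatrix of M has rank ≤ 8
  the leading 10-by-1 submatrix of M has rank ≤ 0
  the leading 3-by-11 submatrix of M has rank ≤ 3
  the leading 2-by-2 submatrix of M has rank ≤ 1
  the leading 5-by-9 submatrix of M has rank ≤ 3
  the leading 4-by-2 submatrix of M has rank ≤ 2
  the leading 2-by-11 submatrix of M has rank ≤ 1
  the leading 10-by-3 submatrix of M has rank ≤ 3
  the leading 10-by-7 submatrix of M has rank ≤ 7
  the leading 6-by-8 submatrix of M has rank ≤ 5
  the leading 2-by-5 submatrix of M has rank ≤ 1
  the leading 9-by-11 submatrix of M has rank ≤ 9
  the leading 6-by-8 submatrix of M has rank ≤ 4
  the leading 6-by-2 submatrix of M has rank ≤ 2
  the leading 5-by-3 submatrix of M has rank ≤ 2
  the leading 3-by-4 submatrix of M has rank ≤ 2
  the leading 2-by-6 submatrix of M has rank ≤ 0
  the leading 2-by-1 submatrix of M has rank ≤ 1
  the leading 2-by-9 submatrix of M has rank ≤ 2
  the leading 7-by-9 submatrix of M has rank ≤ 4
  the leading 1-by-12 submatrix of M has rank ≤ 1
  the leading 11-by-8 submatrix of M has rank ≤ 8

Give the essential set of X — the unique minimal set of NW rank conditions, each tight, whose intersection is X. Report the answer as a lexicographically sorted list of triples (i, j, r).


Computing R[i][j] = min implied NW-rank bound (n=12, 32 conditions):

  i=1: 0, 0, 0, 0, 0, 0, 1, 1, 1, 1, 1, 1
  i=2: 0, 0, 0, 0, 0, 0, 1, 1, 1, 1, 1, 2
  i=3: 0, 0, 0, 0, 1, 1, 2, 2, 2, 2, 2, 3
  i=4: 0, 0, 0, 0, 1, 2, 3, 3, 3, 3, 3, 4
  i=5: 0, 0, 0, 0, 1, 2, 3, 3, 3, 4, 4, 5
  i=6: 0, 1, 1, 1, 2, 3, 4, 4, 4, 5, 5, 6
  i=7: 0, 1, 1, 1, 2, 3, 4, 4, 4, 5, 6, 7
  i=8: 0, 1, 2, 2, 3, 4, 5, 5, 5, 6, 7, 8
  i=9: 0, 1, 2, 3, 4, 5, 6, 6, 6, 7, 8, 9
  i=10: 0, 1, 2, 3, 4, 5, 6, 7, 7, 8, 9, 10
  i=11: 1, 2, 3, 4, 5, 6, 7, 8, 8, 9, 10, 11
  i=12: 1, 2, 3, 4, 5, 6, 7, 8, 9, 10, 11, 12

so w = (7, 12, 5, 6, 10, 2, 11, 3, 4, 8, 1, 9).

|D(w)|=39, |Ess(w)|=7:

[(2, 6, 0), (2, 11, 1), (5, 4, 0), (5, 9, 3), (7, 4, 1), (7, 9, 4), (10, 1, 0)]


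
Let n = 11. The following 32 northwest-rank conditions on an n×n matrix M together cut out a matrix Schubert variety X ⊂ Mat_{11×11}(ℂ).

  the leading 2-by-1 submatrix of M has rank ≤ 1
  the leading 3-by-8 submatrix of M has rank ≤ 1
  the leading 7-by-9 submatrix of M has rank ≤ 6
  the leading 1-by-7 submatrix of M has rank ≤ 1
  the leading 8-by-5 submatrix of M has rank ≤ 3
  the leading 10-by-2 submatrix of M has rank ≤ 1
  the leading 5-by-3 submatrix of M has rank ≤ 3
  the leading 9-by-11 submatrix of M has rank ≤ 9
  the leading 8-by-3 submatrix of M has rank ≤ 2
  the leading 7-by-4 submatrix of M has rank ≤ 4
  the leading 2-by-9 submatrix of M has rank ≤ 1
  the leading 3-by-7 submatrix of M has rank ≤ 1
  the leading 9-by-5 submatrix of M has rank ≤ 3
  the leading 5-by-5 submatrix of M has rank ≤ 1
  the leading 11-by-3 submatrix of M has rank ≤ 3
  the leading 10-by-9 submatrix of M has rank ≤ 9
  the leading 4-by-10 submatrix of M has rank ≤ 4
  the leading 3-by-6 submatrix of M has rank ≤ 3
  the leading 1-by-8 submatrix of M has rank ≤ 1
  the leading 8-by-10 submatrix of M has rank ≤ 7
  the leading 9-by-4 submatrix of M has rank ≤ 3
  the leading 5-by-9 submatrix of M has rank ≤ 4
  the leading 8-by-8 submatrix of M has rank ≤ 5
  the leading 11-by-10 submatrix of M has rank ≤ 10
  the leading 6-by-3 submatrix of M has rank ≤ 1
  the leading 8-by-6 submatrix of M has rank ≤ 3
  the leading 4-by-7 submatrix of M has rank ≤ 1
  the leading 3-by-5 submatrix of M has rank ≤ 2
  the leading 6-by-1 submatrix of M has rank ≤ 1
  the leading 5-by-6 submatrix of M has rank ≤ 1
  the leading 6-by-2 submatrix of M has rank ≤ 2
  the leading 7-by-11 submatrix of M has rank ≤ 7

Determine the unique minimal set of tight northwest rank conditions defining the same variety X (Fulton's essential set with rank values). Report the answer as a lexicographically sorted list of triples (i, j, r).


Rank table r_w(11×11) implied by the 32 constraints:

  row 1: 1  1  1  1  1  1  1  1  1  1  1
  row 2: 1  1  1  1  1  1  1  1  1  2  2
  row 3: 1  1  1  1  1  1  1  1  2  3  3
  row 4: 1  1  1  1  1  1  1  2  3  4  4
  row 5: 1  1  1  1  1  1  2  3  4  5  5
  row 6: 1  1  1  2  2  2  3  4  5  6  6
  row 7: 1  1  2  3  3  3  4  5  6  7  7
  row 8: 1  1  2  3  3  3  4  5  6  7  8
  row 9: 1  1  2  3  3  4  5  6  7  8  9
  row 10: 1  1  2  3  4  5  6  7  8  9  10
  row 11: 1  2  3  4  5  6  7  8  9  10  11

so w = (1, 10, 9, 8, 7, 4, 3, 11, 6, 5, 2).

ℓ(w)=35; the 8 essential cells (i,j,r):

[(2, 9, 1), (3, 8, 1), (4, 7, 1), (5, 6, 1), (6, 3, 1), (8, 6, 3), (9, 5, 3), (10, 2, 1)]


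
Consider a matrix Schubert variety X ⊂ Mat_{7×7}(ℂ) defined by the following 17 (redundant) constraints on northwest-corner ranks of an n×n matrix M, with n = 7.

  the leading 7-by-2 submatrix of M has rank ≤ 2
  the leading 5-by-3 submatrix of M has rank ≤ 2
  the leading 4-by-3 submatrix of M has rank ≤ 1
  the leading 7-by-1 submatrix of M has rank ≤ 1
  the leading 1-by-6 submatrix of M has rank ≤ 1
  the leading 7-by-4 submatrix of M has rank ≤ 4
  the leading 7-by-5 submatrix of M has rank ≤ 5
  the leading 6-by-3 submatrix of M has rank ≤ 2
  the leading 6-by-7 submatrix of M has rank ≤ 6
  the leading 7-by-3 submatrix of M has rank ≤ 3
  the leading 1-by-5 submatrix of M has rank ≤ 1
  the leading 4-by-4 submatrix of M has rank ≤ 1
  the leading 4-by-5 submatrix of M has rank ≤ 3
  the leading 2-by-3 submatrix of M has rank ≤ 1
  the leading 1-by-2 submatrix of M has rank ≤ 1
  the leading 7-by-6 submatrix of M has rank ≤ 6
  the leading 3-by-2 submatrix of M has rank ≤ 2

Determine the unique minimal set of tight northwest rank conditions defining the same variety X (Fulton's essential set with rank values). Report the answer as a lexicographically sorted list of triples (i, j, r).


Computing R[i][j] = min implied NW-rank bound (n=7, 17 conditions):

  row 1: 1  1  1  1  1  1  1
  row 2: 1  1  1  1  2  2  2
  row 3: 1  1  1  1  2  3  3
  row 4: 1  1  1  1  2  3  4
  row 5: 1  2  2  2  3  4  5
  row 6: 1  2  2  3  4  5  6
  row 7: 1  2  3  4  5  6  7

giving w = (1, 5, 6, 7, 2, 4, 3) via Δ²R.

|D(w)|=10, |Ess(w)|=2:

[(4, 4, 1), (6, 3, 2)]


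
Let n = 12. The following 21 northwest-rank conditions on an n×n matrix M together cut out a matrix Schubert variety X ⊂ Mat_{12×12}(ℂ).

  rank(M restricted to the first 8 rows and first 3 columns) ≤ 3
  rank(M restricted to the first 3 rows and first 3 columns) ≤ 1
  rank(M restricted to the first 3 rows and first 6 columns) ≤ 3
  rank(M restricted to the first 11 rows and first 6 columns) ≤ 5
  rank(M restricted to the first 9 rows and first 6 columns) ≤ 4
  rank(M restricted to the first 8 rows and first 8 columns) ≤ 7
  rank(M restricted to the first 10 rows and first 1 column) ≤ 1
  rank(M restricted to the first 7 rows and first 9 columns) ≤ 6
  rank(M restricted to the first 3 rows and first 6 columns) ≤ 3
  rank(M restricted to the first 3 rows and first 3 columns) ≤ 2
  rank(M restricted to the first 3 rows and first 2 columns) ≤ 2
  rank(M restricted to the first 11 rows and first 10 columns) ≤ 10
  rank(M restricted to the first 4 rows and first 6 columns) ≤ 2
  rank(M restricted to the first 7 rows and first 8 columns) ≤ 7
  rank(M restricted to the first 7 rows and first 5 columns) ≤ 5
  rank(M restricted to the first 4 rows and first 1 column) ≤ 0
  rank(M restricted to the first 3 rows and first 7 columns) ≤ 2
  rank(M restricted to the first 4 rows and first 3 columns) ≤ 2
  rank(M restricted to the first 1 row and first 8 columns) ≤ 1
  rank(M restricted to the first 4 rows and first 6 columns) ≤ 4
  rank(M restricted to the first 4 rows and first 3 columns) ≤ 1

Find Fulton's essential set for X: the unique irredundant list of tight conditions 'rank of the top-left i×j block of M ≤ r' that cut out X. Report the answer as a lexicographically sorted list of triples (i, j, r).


The tightest implied rank at each (i,j), from the 21 conditions:

  row 1: 0 1 1 1 1 1 1 1 1 1 1 1
  row 2: 0 1 1 2 2 2 2 2 2 2 2 2
  row 3: 0 1 1 2 2 2 2 3 3 3 3 3
  row 4: 0 1 1 2 2 2 3 4 4 4 4 4
  row 5: 1 2 2 3 3 3 4 5 5 5 5 5
  row 6: 1 2 3 4 4 4 5 6 6 6 6 6
  row 7: 1 2 3 4 4 4 5 6 6 7 7 7
  row 8: 1 2 3 4 4 4 5 6 7 8 8 8
  row 9: 1 2 3 4 4 4 5 6 7 8 9 9
  row 10: 1 2 3 4 5 5 6 7 8 9 10 10
  row 11: 1 2 3 4 5 5 6 7 8 9 10 11
  row 12: 1 2 3 4 5 6 7 8 9 10 11 12

reading off 1-entries of Δ²R: w = (2, 4, 8, 7, 1, 3, 10, 9, 11, 5, 12, 6).

7 SE-corners of the 20-cell Rothe diagram give Ess(w):

[(3, 7, 2), (4, 1, 0), (4, 3, 1), (4, 6, 2), (7, 9, 6), (9, 6, 4), (11, 6, 5)]


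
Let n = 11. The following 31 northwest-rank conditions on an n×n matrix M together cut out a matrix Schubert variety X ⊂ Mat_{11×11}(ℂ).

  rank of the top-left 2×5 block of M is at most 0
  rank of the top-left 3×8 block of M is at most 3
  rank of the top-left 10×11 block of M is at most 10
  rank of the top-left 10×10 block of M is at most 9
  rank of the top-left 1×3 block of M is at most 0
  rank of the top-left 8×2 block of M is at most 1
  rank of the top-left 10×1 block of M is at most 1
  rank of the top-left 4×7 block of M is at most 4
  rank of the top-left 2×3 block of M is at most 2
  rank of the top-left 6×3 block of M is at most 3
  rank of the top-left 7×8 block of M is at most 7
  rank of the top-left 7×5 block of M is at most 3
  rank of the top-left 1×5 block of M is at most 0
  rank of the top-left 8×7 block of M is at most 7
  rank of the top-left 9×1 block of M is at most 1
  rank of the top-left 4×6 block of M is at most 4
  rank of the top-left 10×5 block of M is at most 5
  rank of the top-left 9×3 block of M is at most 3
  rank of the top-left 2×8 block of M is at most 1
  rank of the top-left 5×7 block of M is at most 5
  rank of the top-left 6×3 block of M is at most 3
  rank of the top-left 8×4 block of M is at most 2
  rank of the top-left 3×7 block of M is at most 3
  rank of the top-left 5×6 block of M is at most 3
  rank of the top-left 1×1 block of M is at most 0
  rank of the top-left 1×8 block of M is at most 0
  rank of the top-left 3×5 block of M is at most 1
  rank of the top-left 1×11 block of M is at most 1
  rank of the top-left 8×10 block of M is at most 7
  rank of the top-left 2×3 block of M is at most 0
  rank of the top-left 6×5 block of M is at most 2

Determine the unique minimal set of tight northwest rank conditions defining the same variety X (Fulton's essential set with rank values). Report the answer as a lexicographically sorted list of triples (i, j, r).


Recovering R(i,j) via the rank-extension bound from the 31 conditions:

  i=1: 0, 0, 0, 0, 0, 0, 0, 0, 1, 1, 1
  i=2: 0, 0, 0, 0, 0, 1, 1, 1, 2, 2, 2
  i=3: 1, 1, 1, 1, 1, 2, 2, 2, 3, 3, 3
  i=4: 1, 1, 2, 2, 2, 3, 3, 3, 4, 4, 4
  i=5: 1, 1, 2, 2, 2, 3, 4, 4, 5, 5, 5
  i=6: 1, 1, 2, 2, 2, 3, 4, 5, 6, 6, 6
  i=7: 1, 1, 2, 2, 3, 4, 5, 6, 7, 7, 7
  i=8: 1, 1, 2, 2, 3, 4, 5, 6, 7, 7, 8
  i=9: 1, 2, 3, 3, 4, 5, 6, 7, 8, 8, 9
  i=10: 1, 2, 3, 4, 5, 6, 7, 8, 9, 9, 10
  i=11: 1, 2, 3, 4, 5, 6, 7, 8, 9, 10, 11

so w = (9, 6, 1, 3, 7, 8, 5, 11, 2, 4, 10).

ℓ(w)=25; the 6 essential cells (i,j,r):

[(1, 8, 0), (2, 5, 0), (6, 5, 2), (8, 2, 1), (8, 4, 2), (8, 10, 7)]


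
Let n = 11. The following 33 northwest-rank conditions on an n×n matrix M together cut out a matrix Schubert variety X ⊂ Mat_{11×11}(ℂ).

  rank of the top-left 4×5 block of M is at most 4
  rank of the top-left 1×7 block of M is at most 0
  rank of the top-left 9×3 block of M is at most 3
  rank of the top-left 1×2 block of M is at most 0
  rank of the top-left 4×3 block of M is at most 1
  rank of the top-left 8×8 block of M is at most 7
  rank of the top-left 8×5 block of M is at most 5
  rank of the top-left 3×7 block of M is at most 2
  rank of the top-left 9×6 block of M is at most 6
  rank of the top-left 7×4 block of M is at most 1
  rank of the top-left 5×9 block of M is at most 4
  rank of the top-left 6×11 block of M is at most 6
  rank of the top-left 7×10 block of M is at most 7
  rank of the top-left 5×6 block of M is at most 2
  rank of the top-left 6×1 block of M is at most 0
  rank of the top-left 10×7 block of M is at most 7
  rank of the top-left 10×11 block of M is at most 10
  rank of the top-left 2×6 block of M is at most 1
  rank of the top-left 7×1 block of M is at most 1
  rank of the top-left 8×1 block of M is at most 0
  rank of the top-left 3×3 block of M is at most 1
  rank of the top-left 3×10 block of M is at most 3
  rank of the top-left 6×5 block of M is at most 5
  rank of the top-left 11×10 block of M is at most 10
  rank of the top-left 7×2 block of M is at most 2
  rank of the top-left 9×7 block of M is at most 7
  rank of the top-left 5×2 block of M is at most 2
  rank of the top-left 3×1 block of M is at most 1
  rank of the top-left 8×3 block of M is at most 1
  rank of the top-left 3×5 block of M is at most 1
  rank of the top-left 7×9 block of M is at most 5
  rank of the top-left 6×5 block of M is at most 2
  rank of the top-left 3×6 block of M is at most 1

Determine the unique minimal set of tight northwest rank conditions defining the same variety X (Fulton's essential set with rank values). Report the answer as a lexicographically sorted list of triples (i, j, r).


Reconstructing r_w from the 33 given conditions:

  R[1]: 0, 0, 0, 0, 0, 0, 0, 1, 1, 1, 1
  R[2]: 0, 1, 1, 1, 1, 1, 1, 2, 2, 2, 2
  R[3]: 0, 1, 1, 1, 1, 1, 2, 3, 3, 3, 3
  R[4]: 0, 1, 1, 1, 2, 2, 3, 4, 4, 4, 4
  R[5]: 0, 1, 1, 1, 2, 2, 3, 4, 4, 5, 5
  R[6]: 0, 1, 1, 1, 2, 3, 4, 5, 5, 6, 6
  R[7]: 0, 1, 1, 1, 2, 3, 4, 5, 5, 6, 7
  R[8]: 0, 1, 1, 2, 3, 4, 5, 6, 6, 7, 8
  R[9]: 1, 2, 2, 3, 4, 5, 6, 7, 7, 8, 9
  R[10]: 1, 2, 3, 4, 5, 6, 7, 8, 8, 9, 10
  R[11]: 1, 2, 3, 4, 5, 6, 7, 8, 9, 10, 11

giving w = (8, 2, 7, 5, 10, 6, 11, 4, 1, 3, 9) via Δ²R.

|D(w)|=30, |Ess(w)|=8:

[(1, 7, 0), (3, 6, 1), (5, 6, 2), (5, 9, 4), (7, 4, 1), (7, 9, 5), (8, 1, 0), (8, 3, 1)]


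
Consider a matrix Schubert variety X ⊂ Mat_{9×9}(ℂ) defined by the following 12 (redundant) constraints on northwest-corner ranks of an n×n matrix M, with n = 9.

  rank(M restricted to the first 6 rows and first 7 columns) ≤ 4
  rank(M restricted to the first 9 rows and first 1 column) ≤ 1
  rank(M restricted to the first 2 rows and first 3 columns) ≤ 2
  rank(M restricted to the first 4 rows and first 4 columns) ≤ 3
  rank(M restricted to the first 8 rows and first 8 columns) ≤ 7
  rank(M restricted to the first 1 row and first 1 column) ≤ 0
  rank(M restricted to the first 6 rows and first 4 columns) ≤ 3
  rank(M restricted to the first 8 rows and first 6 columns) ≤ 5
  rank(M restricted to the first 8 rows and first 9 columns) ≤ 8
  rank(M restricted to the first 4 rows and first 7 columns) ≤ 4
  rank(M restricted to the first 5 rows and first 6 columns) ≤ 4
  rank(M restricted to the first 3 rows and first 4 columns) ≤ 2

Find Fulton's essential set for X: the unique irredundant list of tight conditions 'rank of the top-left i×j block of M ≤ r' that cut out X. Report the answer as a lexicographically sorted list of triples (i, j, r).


The tightest implied rank at each (i,j), from the 12 conditions:

  row 1: 0, 1, 1, 1, 1, 1, 1, 1, 1
  row 2: 1, 2, 2, 2, 2, 2, 2, 2, 2
  row 3: 1, 2, 2, 2, 3, 3, 3, 3, 3
  row 4: 1, 2, 3, 3, 4, 4, 4, 4, 4
  row 5: 1, 2, 3, 3, 4, 4, 4, 5, 5
  row 6: 1, 2, 3, 3, 4, 4, 4, 5, 6
  row 7: 1, 2, 3, 4, 5, 5, 5, 6, 7
  row 8: 1, 2, 3, 4, 5, 5, 6, 7, 8
  row 9: 1, 2, 3, 4, 5, 6, 7, 8, 9

reading off 1-entries of Δ²R: w = (2, 1, 5, 3, 8, 9, 4, 7, 6).

5 SE-corners of the 10-cell Rothe diagram give Ess(w):

[(1, 1, 0), (3, 4, 2), (6, 4, 3), (6, 7, 4), (8, 6, 5)]


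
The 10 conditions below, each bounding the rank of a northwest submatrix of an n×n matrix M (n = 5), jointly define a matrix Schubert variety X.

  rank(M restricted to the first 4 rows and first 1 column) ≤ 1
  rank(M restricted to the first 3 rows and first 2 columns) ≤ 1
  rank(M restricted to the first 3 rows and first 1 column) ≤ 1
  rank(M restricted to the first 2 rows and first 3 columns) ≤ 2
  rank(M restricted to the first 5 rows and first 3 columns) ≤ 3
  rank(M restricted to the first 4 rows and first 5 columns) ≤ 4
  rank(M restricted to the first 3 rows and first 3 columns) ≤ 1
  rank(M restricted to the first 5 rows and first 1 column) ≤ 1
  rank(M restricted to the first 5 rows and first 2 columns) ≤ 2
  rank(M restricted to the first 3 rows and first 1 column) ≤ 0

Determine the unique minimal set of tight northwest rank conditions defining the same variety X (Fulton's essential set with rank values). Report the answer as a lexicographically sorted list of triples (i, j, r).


The tightest implied rank at each (i,j), from the 10 conditions:

  R[1]: 0 | 1 | 1 | 1 | 1
  R[2]: 0 | 1 | 1 | 2 | 2
  R[3]: 0 | 1 | 1 | 2 | 3
  R[4]: 1 | 2 | 2 | 3 | 4
  R[5]: 1 | 2 | 3 | 4 | 5

so w = (2, 4, 5, 1, 3).

D(w) has 5 cells with 2 SE-corners; essential set:

[(3, 1, 0), (3, 3, 1)]
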